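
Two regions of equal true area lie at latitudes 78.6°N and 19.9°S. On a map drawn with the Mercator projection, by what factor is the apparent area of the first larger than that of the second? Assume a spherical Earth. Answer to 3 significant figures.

On Mercator, area is exaggerated by sec²φ = 1/cos²φ.
At 78.6°: sec²(78.6°) = 1/0.1977² = 25.60.
At 19.9°: sec²(19.9°) = 1/0.9403² = 1.131.
Ratio = 25.60/1.131 = cos²(19.9°)/cos²(78.6°) ≈ 22.6.

22.6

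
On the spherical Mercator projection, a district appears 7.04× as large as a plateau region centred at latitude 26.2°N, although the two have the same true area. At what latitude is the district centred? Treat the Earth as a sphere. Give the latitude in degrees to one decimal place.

70.2°

Mercator areal scale is sec²φ, so apparent-area ratio = sec²φ₁ / sec²φ₂ = cos²φ₂ / cos²φ₁.
cos²φ₂ / cos²φ₁ = 7.04  ⇒  cos φ₁ = cos 26.2° / √7.04 = 0.8973/2.653 = 0.3382.
φ₁ = arccos(0.3382) ≈ 70.2°.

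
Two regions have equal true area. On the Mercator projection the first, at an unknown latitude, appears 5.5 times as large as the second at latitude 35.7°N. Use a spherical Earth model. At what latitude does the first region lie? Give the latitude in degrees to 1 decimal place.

Mercator areal scale is sec²φ, so apparent-area ratio = sec²φ₁ / sec²φ₂ = cos²φ₂ / cos²φ₁.
cos²φ₂ / cos²φ₁ = 5.5  ⇒  cos φ₁ = cos 35.7° / √5.5 = 0.8121/2.345 = 0.3463.
φ₁ = arccos(0.3463) ≈ 69.7°.

69.7°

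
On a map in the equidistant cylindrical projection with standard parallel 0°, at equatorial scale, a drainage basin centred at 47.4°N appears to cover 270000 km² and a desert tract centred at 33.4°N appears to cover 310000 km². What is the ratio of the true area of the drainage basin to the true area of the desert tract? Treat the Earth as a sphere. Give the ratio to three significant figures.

0.706

On the plate carrée, areal scale = h·k = 1 × sec φ, so true area = apparent × cos φ.
True area of drainage basin: 270000 × cos(47.4°) = 270000 × 0.6769 = 182800 km².
True area of desert tract: 310000 × cos(33.4°) = 310000 × 0.8348 = 258800 km².
Ratio = 182800 / 258800 ≈ 0.706.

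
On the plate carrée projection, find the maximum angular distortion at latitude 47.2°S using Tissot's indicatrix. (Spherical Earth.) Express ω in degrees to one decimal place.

In the plate carrée (x = Rλ, y = Rφ), meridians are true-scale (h = 1) and parallels are stretched by k = sec φ.
At 47.2°: h = 1.000, k = 1.472; principal scales a = 1.472, b = 1.000.
sin(ω/2) = (a − b)/(a + b) = 0.4718/2.472 = 0.1909, so ω = 2 arcsin(0.1909) ≈ 22.0°.

22.0°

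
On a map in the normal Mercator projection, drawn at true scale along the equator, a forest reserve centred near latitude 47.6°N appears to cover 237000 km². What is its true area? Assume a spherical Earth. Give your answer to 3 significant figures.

Mercator is conformal, so the point scale is isotropic: h = k = sec φ = 1/cos φ.
Areal scale = k² = sec²φ = 1/cos²(47.6°) = 1/0.6743² = 2.199.
True area = apparent / (areal scale) = 237000 / 2.199 ≈ 108000 km².

108000 km²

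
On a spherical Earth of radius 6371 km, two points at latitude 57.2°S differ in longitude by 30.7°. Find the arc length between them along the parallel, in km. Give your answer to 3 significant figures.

Arc length along a parallel = R cos φ · Δλ (with Δλ in radians).
= 6371 × cos 57.2° × (30.7° × π/180) = 6371 × 0.5417 × 0.5358 ≈ 1850 km.

1850 km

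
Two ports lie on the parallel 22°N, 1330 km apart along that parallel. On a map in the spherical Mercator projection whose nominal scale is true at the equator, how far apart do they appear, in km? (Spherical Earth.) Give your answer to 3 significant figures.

The Mercator projection is conformal; its linear scale factor is the same in every direction and equals sec φ = 1/cos φ.
Along the parallel, k = sec 22° = 1/0.9272 = 1.079.
Map distance = 1330 × 1.079 ≈ 1430 km.

1430 km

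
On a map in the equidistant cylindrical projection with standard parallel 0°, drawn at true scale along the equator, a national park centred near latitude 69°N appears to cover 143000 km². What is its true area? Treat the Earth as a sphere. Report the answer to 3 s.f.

51200 km²

Plate carrée maps x = Rλ, y = Rφ. The meridian scale is h = 1 and the parallel scale is k = 1/cos φ = sec φ.
Areal scale = h·k = 1 × sec φ; at 69°, h = 1.000, k = 2.790, so h·k = 2.790.
True area = apparent / (areal scale) = 143000 / 2.790 ≈ 51200 km².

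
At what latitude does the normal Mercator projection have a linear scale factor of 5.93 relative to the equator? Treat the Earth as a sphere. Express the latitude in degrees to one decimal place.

Mercator scale is k = sec φ = 1/cos φ.
1/cos φ = 5.93  ⇒  cos φ = 0.1686  ⇒  φ = arccos(0.1686) ≈ 80.3°.

80.3°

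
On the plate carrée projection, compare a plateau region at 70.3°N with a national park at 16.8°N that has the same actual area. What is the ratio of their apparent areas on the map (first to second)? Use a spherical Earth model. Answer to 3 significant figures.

In the plate carrée (x = Rλ, y = Rφ), meridians are true-scale (h = 1) and parallels are stretched by k = sec φ.
Areal scale at 70.3°: h·k = 1.000 × 2.967 = 2.967.
Areal scale at 16.8°: h·k = 1.000 × 1.045 = 1.045.
Ratio = 2.967/1.045 ≈ 2.84.

2.84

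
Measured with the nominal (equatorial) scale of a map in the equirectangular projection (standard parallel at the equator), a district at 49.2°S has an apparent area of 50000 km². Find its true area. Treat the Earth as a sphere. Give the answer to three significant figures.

32700 km²

For the equirectangular projection with φ₀ = 0 (plate carrée), h = 1 along meridians and k = sec φ along parallels.
Areal scale = h·k = 1 × sec φ; at 49.2°, h = 1.000, k = 1.530, so h·k = 1.530.
True area = apparent / (areal scale) = 50000 / 1.530 ≈ 32700 km².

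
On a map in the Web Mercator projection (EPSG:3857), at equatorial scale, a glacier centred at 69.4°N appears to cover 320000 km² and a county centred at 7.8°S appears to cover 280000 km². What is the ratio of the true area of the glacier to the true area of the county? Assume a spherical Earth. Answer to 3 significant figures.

0.144

Mercator's areal exaggeration is sec²φ; hence true area = (apparent area) · cos²φ.
True area of glacier: 320000 × cos²(69.4°) = 320000 × 0.1238 = 39610 km².
True area of county: 280000 × cos²(7.8°) = 280000 × 0.9816 = 274800 km².
Ratio = 39610 / 274800 ≈ 0.144.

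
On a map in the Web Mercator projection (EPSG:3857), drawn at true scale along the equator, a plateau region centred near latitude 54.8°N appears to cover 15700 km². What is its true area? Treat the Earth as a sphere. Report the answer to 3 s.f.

For Mercator, h = k = sec φ (a conformal cylindrical projection has a single point scale, 1/cos φ).
Areal scale = k² = sec²φ = 1/cos²(54.8°) = 1/0.5764² = 3.010.
True area = apparent / (areal scale) = 15700 / 3.010 ≈ 5220 km².

5220 km²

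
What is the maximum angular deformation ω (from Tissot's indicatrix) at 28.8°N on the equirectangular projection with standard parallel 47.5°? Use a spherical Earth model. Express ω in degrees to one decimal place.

14.9°

The equidistant cylindrical projection with φ₀ = 47.5° has h = 1 (meridians true) and k = cos φ₀ / cos φ along parallels.
At 28.8°: h = 1.000, k = 0.7710; principal scales a = 1.000, b = 0.7710.
sin(ω/2) = (a − b)/(a + b) = 0.2290/1.771 = 0.1293, so ω = 2 arcsin(0.1293) ≈ 14.9°.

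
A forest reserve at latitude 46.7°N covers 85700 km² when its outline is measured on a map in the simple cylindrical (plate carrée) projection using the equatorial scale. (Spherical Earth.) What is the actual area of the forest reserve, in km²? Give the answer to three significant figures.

58800 km²

For the equirectangular projection with φ₀ = 0 (plate carrée), h = 1 along meridians and k = sec φ along parallels.
Areal scale = h·k = 1 × sec φ; at 46.7°, h = 1.000, k = 1.458, so h·k = 1.458.
True area = apparent / (areal scale) = 85700 / 1.458 ≈ 58800 km².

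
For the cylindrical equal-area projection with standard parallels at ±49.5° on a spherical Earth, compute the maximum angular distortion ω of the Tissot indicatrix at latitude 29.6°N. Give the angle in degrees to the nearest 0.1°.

33.0°

For cylindrical equal-area with standard parallel φ₀, h = cos φ / cos φ₀ and k = cos φ₀ / cos φ, so h·k = 1.
At 29.6°: h = 1.339, k = 0.7469; principal scales a = 1.339, b = 0.7469.
sin(ω/2) = (a − b)/(a + b) = 0.5919/2.086 = 0.2838, so ω = 2 arcsin(0.2838) ≈ 33.0°.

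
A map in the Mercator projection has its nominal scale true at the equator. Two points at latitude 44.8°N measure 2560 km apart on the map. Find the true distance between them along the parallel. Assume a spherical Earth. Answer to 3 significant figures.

For Mercator, h = k = sec φ (a conformal cylindrical projection has a single point scale, 1/cos φ).
Along the parallel at 44.8°, map distances are exaggerated by k = sec 44.8° = 1.409.
True distance = 2560 / 1.409 = 2560 × cos 44.8° ≈ 1820 km.

1820 km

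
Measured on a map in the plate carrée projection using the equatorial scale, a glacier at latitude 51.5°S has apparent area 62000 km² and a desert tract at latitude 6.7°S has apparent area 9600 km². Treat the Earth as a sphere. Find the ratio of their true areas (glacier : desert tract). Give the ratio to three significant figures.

4.05

Plate carrée has h = 1 and k = sec φ, giving areal scale sec φ; true area = (apparent area) · cos φ.
True area of glacier: 62000 × cos(51.5°) = 62000 × 0.6225 = 38600 km².
True area of desert tract: 9600 × cos(6.7°) = 9600 × 0.9932 = 9534 km².
Ratio = 38600 / 9534 ≈ 4.05.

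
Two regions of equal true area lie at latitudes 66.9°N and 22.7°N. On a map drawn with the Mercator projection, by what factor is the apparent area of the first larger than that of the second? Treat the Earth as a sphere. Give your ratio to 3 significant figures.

Mercator is conformal with k = sec φ, so areal scale = k² = sec²φ.
At 66.9°: sec²(66.9°) = 1/0.3923² = 6.497.
At 22.7°: sec²(22.7°) = 1/0.9225² = 1.175.
Ratio = 6.497/1.175 = cos²(22.7°)/cos²(66.9°) ≈ 5.53.

5.53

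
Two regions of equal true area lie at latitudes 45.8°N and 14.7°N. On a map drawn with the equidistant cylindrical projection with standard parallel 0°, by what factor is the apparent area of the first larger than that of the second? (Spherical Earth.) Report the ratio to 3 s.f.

Plate carrée maps x = Rλ, y = Rφ. The meridian scale is h = 1 and the parallel scale is k = 1/cos φ = sec φ.
Areal scale at 45.8°: h·k = 1.000 × 1.434 = 1.434.
Areal scale at 14.7°: h·k = 1.000 × 1.034 = 1.034.
Ratio = 1.434/1.034 ≈ 1.39.

1.39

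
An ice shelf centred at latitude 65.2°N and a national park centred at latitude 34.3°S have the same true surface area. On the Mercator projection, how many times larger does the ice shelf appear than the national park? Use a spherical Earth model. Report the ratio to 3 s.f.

Mercator areal scale is sec²φ.
At 65.2°: sec²(65.2°) = 1/0.4195² = 5.684.
At 34.3°: sec²(34.3°) = 1/0.8261² = 1.465.
Ratio = 5.684/1.465 = cos²(34.3°)/cos²(65.2°) ≈ 3.88.

3.88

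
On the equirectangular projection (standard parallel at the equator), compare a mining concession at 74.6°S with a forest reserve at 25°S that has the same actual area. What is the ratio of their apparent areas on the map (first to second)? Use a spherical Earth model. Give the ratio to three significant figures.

In the plate carrée (x = Rλ, y = Rφ), meridians are true-scale (h = 1) and parallels are stretched by k = sec φ.
Areal scale at 74.6°: h·k = 1.000 × 3.766 = 3.766.
Areal scale at 25°: h·k = 1.000 × 1.103 = 1.103.
Ratio = 3.766/1.103 ≈ 3.41.

3.41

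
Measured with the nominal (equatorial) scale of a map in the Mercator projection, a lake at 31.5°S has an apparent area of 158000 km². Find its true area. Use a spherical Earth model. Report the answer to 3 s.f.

115000 km²

The Mercator projection is conformal; its linear scale factor is the same in every direction and equals sec φ = 1/cos φ.
Areal scale = k² = sec²φ = 1/cos²(31.5°) = 1/0.8526² = 1.376.
True area = apparent / (areal scale) = 158000 / 1.376 ≈ 115000 km².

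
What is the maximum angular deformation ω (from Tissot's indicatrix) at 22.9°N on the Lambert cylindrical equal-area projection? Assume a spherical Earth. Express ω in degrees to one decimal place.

9.4°

The Lambert cylindrical equal-area projection is the cylindrical equal-area projection with its standard parallel at the equator (φ₀ = 0). For cylindrical equal-area with standard parallel φ₀, h = cos φ / cos φ₀ and k = cos φ₀ / cos φ, so h·k = 1.
At 22.9°: h = 0.9212, k = 1.086; principal scales a = 1.086, b = 0.9212.
sin(ω/2) = (a − b)/(a + b) = 0.1644/2.007 = 0.08191, so ω = 2 arcsin(0.08191) ≈ 9.4°.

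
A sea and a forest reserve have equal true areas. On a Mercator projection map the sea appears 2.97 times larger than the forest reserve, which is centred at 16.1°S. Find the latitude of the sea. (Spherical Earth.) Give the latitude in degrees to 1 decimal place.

On Mercator, (apparent₁)/(apparent₂) = sec²φ₁ / sec²φ₂ when true areas are equal.
cos²φ₂ / cos²φ₁ = 2.97  ⇒  cos φ₁ = cos 16.1° / √2.97 = 0.9608/1.723 = 0.5575.
φ₁ = arccos(0.5575) ≈ 56.1°.

56.1°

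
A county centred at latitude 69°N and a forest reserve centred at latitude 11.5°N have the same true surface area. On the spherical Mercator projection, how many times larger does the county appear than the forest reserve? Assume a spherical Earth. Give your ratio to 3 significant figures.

Mercator areal scale is sec²φ.
At 69°: sec²(69°) = 1/0.3584² = 7.786.
At 11.5°: sec²(11.5°) = 1/0.9799² = 1.041.
Ratio = 7.786/1.041 = cos²(11.5°)/cos²(69°) ≈ 7.48.

7.48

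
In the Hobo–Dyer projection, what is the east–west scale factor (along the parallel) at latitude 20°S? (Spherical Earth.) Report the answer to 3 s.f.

0.844

The Hobo–Dyer projection is cylindrical equal-area with φ₀ = 37.5°. A cylindrical equal-area projection with standard parallel φ₀ has meridian scale h = cos φ / cos φ₀ and parallel scale k = cos φ₀ / cos φ (so areas are preserved, h·k = 1).
k = cos 37.5° / cos 20° = 0.7934/0.9397 = 0.8443.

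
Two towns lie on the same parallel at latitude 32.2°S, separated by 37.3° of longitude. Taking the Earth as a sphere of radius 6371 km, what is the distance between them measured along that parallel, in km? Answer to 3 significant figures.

3510 km

Arc length along a parallel = R cos φ · Δλ (with Δλ in radians).
= 6371 × cos 32.2° × (37.3° × π/180) = 6371 × 0.8462 × 0.6510 ≈ 3510 km.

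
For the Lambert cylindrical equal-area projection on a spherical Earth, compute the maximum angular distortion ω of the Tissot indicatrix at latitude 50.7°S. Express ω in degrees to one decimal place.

The Lambert cylindrical equal-area projection is the cylindrical equal-area projection with its standard parallel at the equator (φ₀ = 0). Cylindrical equal-area (φ₀ = 0°): h = cos φ / cos 0° along meridians, k = cos 0° / cos φ along parallels; h·k = 1.
At 50.7°: h = 0.6334, k = 1.579; principal scales a = 1.579, b = 0.6334.
sin(ω/2) = (a − b)/(a + b) = 0.9454/2.212 = 0.4274, so ω = 2 arcsin(0.4274) ≈ 50.6°.

50.6°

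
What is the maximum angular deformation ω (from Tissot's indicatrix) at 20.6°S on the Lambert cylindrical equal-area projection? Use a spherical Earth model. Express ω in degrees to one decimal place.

The Lambert cylindrical equal-area projection is the cylindrical equal-area projection with its standard parallel at the equator (φ₀ = 0). For cylindrical equal-area with standard parallel φ₀, h = cos φ / cos φ₀ and k = cos φ₀ / cos φ, so h·k = 1.
At 20.6°: h = 0.9361, k = 1.068; principal scales a = 1.068, b = 0.9361.
sin(ω/2) = (a − b)/(a + b) = 0.1322/2.004 = 0.06598, so ω = 2 arcsin(0.06598) ≈ 7.6°.

7.6°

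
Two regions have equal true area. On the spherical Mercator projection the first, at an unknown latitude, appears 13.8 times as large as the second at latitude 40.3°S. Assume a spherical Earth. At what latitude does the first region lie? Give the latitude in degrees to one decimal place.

Mercator areal scale is sec²φ, so apparent-area ratio = sec²φ₁ / sec²φ₂ = cos²φ₂ / cos²φ₁.
cos²φ₂ / cos²φ₁ = 13.8  ⇒  cos φ₁ = cos 40.3° / √13.8 = 0.7627/3.715 = 0.2053.
φ₁ = arccos(0.2053) ≈ 78.2°.

78.2°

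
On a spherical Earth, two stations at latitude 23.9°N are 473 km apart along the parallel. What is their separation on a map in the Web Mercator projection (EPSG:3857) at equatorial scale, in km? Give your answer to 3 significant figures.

The Mercator projection is conformal; its linear scale factor is the same in every direction and equals sec φ = 1/cos φ.
Along the parallel, k = sec 23.9° = 1/0.9143 = 1.094.
Map distance = 473 × 1.094 ≈ 517 km.

517 km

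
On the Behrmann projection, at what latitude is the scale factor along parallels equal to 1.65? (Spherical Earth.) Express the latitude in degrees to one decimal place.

The Behrmann projection is cylindrical equal-area with φ₀ = 30°. Cylindrical equal-area (φ₀ = 30°): h = cos φ / cos 30° along meridians, k = cos 30° / cos φ along parallels; h·k = 1.
k = cos φ₀ / cos φ = 1.65  ⇒  cos φ = cos 30° / 1.65 = 0.5249.
φ = arccos(0.5249) ≈ 58.3°.

58.3°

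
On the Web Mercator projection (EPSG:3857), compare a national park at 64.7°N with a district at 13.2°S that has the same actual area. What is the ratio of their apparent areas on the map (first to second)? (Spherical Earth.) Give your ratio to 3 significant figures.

5.19

Mercator is conformal with k = sec φ, so areal scale = k² = sec²φ.
At 64.7°: sec²(64.7°) = 1/0.4274² = 5.475.
At 13.2°: sec²(13.2°) = 1/0.9736² = 1.055.
Ratio = 5.475/1.055 = cos²(13.2°)/cos²(64.7°) ≈ 5.19.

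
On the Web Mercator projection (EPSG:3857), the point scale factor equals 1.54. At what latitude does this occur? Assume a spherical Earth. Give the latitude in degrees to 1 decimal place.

49.5°

Mercator scale is k = sec φ = 1/cos φ.
1/cos φ = 1.54  ⇒  cos φ = 0.6494  ⇒  φ = arccos(0.6494) ≈ 49.5°.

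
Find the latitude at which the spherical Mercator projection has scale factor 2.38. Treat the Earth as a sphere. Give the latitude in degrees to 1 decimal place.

Mercator scale is k = sec φ = 1/cos φ.
1/cos φ = 2.38  ⇒  cos φ = 0.4202  ⇒  φ = arccos(0.4202) ≈ 65.2°.

65.2°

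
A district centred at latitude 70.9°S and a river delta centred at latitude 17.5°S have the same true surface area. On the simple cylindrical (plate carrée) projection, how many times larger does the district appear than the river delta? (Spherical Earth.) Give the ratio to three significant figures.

2.91

In the plate carrée (x = Rλ, y = Rφ), meridians are true-scale (h = 1) and parallels are stretched by k = sec φ.
Areal scale at 70.9°: h·k = 1.000 × 3.056 = 3.056.
Areal scale at 17.5°: h·k = 1.000 × 1.049 = 1.049.
Ratio = 3.056/1.049 ≈ 2.91.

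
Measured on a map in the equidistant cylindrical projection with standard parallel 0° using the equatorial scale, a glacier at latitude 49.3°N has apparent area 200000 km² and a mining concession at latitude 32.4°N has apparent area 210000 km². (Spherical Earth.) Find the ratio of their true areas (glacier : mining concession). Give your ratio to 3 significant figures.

On the plate carrée, areal scale = h·k = 1 × sec φ, so true area = apparent × cos φ.
True area of glacier: 200000 × cos(49.3°) = 200000 × 0.6521 = 130400 km².
True area of mining concession: 210000 × cos(32.4°) = 210000 × 0.8443 = 177300 km².
Ratio = 130400 / 177300 ≈ 0.736.

0.736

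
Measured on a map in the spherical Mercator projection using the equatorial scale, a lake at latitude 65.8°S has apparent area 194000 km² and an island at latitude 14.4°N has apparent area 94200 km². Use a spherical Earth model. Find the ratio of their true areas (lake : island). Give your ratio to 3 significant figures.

On Mercator the areal scale is sec²φ, so true area = apparent × cos²φ.
True area of lake: 194000 × cos²(65.8°) = 194000 × 0.1680 = 32600 km².
True area of island: 94200 × cos²(14.4°) = 94200 × 0.9382 = 88370 km².
Ratio = 32600 / 88370 ≈ 0.369.

0.369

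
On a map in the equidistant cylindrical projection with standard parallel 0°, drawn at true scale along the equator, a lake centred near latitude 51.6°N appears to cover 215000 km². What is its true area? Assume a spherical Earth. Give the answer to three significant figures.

For the equirectangular projection with φ₀ = 0 (plate carrée), h = 1 along meridians and k = sec φ along parallels.
Areal scale = h·k = 1 × sec φ; at 51.6°, h = 1.000, k = 1.610, so h·k = 1.610.
True area = apparent / (areal scale) = 215000 / 1.610 ≈ 134000 km².

134000 km²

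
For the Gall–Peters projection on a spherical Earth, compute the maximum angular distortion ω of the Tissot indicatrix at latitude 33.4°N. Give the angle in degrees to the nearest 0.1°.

Gall–Peters is a cylindrical equal-area projection with standard parallels at ±45°. Cylindrical equal-area (φ₀ = 45°): h = cos φ / cos 45° along meridians, k = cos 45° / cos φ along parallels; h·k = 1.
At 33.4°: h = 1.181, k = 0.8470; principal scales a = 1.181, b = 0.8470.
sin(ω/2) = (a − b)/(a + b) = 0.3337/2.028 = 0.1646, so ω = 2 arcsin(0.1646) ≈ 18.9°.

18.9°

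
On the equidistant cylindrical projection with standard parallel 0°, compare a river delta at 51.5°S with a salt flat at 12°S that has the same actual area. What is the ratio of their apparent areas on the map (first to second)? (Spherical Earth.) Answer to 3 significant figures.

Plate carrée maps x = Rλ, y = Rφ. The meridian scale is h = 1 and the parallel scale is k = 1/cos φ = sec φ.
Areal scale at 51.5°: h·k = 1.000 × 1.606 = 1.606.
Areal scale at 12°: h·k = 1.000 × 1.022 = 1.022.
Ratio = 1.606/1.022 ≈ 1.57.

1.57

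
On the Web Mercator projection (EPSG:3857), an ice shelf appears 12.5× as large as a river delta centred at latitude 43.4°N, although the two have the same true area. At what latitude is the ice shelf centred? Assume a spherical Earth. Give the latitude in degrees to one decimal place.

Mercator areal scale is sec²φ, so apparent-area ratio = sec²φ₁ / sec²φ₂ = cos²φ₂ / cos²φ₁.
cos²φ₂ / cos²φ₁ = 12.5  ⇒  cos φ₁ = cos 43.4° / √12.5 = 0.7266/3.536 = 0.2055.
φ₁ = arccos(0.2055) ≈ 78.1°.

78.1°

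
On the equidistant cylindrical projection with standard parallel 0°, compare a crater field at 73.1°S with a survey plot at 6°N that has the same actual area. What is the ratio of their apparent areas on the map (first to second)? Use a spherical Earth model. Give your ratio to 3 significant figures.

Plate carrée maps x = Rλ, y = Rφ. The meridian scale is h = 1 and the parallel scale is k = 1/cos φ = sec φ.
Areal scale at 73.1°: h·k = 1.000 × 3.440 = 3.440.
Areal scale at 6°: h·k = 1.000 × 1.006 = 1.006.
Ratio = 3.440/1.006 ≈ 3.42.

3.42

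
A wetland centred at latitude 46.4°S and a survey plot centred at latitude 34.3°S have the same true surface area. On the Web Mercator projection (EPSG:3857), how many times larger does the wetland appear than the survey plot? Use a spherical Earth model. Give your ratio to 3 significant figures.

1.43

Mercator areal scale is sec²φ.
At 46.4°: sec²(46.4°) = 1/0.6896² = 2.103.
At 34.3°: sec²(34.3°) = 1/0.8261² = 1.465.
Ratio = 2.103/1.465 = cos²(34.3°)/cos²(46.4°) ≈ 1.43.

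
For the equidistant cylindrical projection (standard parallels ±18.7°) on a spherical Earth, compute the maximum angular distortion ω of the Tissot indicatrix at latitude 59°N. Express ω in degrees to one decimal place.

34.4°

In the equirectangular projection with standard parallel φ₀ = 18.7° (x = Rλ cos φ₀, y = Rφ), meridians are true-scale (h = 1) and the parallel scale is k = cos φ₀ / cos φ.
At 59°: h = 1.000, k = 1.839; principal scales a = 1.839, b = 1.000.
sin(ω/2) = (a − b)/(a + b) = 0.8391/2.839 = 0.2956, so ω = 2 arcsin(0.2956) ≈ 34.4°.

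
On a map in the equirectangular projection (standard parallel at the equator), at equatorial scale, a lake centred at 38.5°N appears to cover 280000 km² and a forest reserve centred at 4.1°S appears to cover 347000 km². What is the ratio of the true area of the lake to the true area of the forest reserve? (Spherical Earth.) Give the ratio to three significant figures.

0.633

On the plate carrée, areal scale = h·k = 1 × sec φ, so true area = apparent × cos φ.
True area of lake: 280000 × cos(38.5°) = 280000 × 0.7826 = 219100 km².
True area of forest reserve: 347000 × cos(4.1°) = 347000 × 0.9974 = 346100 km².
Ratio = 219100 / 346100 ≈ 0.633.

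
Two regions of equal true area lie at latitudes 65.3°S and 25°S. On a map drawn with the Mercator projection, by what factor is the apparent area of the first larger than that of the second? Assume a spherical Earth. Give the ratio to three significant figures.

4.70

Mercator areal scale is sec²φ.
At 65.3°: sec²(65.3°) = 1/0.4179² = 5.727.
At 25°: sec²(25°) = 1/0.9063² = 1.217.
Ratio = 5.727/1.217 = cos²(25°)/cos²(65.3°) ≈ 4.70.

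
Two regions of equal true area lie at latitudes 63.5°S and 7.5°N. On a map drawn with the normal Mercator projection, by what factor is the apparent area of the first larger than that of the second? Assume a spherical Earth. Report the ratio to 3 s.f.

On Mercator, area is exaggerated by sec²φ = 1/cos²φ.
At 63.5°: sec²(63.5°) = 1/0.4462² = 5.023.
At 7.5°: sec²(7.5°) = 1/0.9914² = 1.017.
Ratio = 5.023/1.017 = cos²(7.5°)/cos²(63.5°) ≈ 4.94.

4.94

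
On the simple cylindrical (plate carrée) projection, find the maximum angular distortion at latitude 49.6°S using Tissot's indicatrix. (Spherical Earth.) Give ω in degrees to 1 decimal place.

24.7°

In the plate carrée (x = Rλ, y = Rφ), meridians are true-scale (h = 1) and parallels are stretched by k = sec φ.
At 49.6°: h = 1.000, k = 1.543; principal scales a = 1.543, b = 1.000.
sin(ω/2) = (a − b)/(a + b) = 0.5429/2.543 = 0.2135, so ω = 2 arcsin(0.2135) ≈ 24.7°.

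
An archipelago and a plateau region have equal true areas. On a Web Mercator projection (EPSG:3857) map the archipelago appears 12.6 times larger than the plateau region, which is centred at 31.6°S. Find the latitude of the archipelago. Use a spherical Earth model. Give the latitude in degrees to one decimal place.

76.1°

For equal true areas on Mercator, apparent areas scale as sec²φ, so the ratio is cos²φ₂ / cos²φ₁.
cos²φ₂ / cos²φ₁ = 12.6  ⇒  cos φ₁ = cos 31.6° / √12.6 = 0.8517/3.550 = 0.2399.
φ₁ = arccos(0.2399) ≈ 76.1°.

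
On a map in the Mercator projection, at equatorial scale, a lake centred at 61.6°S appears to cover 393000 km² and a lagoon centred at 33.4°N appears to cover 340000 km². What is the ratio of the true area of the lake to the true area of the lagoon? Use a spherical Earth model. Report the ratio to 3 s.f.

Mercator's areal exaggeration is sec²φ; hence true area = (apparent area) · cos²φ.
True area of lake: 393000 × cos²(61.6°) = 393000 × 0.2262 = 88900 km².
True area of lagoon: 340000 × cos²(33.4°) = 340000 × 0.6970 = 237000 km².
Ratio = 88900 / 237000 ≈ 0.375.

0.375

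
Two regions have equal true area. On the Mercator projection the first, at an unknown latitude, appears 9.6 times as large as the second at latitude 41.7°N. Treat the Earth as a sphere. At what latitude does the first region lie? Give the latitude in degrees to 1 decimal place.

For equal true areas on Mercator, apparent areas scale as sec²φ, so the ratio is cos²φ₂ / cos²φ₁.
cos²φ₂ / cos²φ₁ = 9.6  ⇒  cos φ₁ = cos 41.7° / √9.6 = 0.7466/3.098 = 0.2410.
φ₁ = arccos(0.2410) ≈ 76.1°.

76.1°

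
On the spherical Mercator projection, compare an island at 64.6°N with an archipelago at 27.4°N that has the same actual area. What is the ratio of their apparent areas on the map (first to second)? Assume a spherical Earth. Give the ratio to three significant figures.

On Mercator, area is exaggerated by sec²φ = 1/cos²φ.
At 64.6°: sec²(64.6°) = 1/0.4289² = 5.435.
At 27.4°: sec²(27.4°) = 1/0.8878² = 1.269.
Ratio = 5.435/1.269 = cos²(27.4°)/cos²(64.6°) ≈ 4.28.

4.28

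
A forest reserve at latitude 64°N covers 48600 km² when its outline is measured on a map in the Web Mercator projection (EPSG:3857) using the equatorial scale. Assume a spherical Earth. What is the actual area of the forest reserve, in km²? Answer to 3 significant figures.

9340 km²

For Mercator, h = k = sec φ (a conformal cylindrical projection has a single point scale, 1/cos φ).
Areal scale = k² = sec²φ = 1/cos²(64°) = 1/0.4384² = 5.204.
True area = apparent / (areal scale) = 48600 / 5.204 ≈ 9340 km².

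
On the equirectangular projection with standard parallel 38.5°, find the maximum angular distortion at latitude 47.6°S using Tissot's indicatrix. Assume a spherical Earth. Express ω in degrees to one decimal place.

8.5°

The equidistant cylindrical projection with φ₀ = 38.5° has h = 1 (meridians true) and k = cos φ₀ / cos φ along parallels.
At 47.6°: h = 1.000, k = 1.161; principal scales a = 1.161, b = 1.000.
sin(ω/2) = (a − b)/(a + b) = 0.1606/2.161 = 0.07434, so ω = 2 arcsin(0.07434) ≈ 8.5°.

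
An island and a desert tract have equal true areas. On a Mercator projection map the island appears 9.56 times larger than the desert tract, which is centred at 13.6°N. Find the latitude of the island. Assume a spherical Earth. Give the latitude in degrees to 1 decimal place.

71.7°

On Mercator, (apparent₁)/(apparent₂) = sec²φ₁ / sec²φ₂ when true areas are equal.
cos²φ₂ / cos²φ₁ = 9.56  ⇒  cos φ₁ = cos 13.6° / √9.56 = 0.9720/3.092 = 0.3144.
φ₁ = arccos(0.3144) ≈ 71.7°.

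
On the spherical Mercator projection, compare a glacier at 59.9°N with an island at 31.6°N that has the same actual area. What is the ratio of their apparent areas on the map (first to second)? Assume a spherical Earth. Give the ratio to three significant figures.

2.88

On Mercator, area is exaggerated by sec²φ = 1/cos²φ.
At 59.9°: sec²(59.9°) = 1/0.5015² = 3.976.
At 31.6°: sec²(31.6°) = 1/0.8517² = 1.378.
Ratio = 3.976/1.378 = cos²(31.6°)/cos²(59.9°) ≈ 2.88.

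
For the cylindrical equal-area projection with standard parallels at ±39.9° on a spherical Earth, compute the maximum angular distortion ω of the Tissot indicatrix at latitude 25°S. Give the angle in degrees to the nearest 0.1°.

19.0°

Cylindrical equal-area (φ₀ = 39.9°): h = cos φ / cos 39.9° along meridians, k = cos 39.9° / cos φ along parallels; h·k = 1.
At 25°: h = 1.181, k = 0.8465; principal scales a = 1.181, b = 0.8465.
sin(ω/2) = (a − b)/(a + b) = 0.3349/2.028 = 0.1652, so ω = 2 arcsin(0.1652) ≈ 19.0°.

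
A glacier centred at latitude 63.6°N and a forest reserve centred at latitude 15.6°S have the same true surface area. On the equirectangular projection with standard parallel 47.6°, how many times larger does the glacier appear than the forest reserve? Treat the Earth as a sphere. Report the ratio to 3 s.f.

The equidistant cylindrical projection with φ₀ = 47.6° has h = 1 (meridians true) and k = cos φ₀ / cos φ along parallels.
Areal scale at 63.6°: h·k = 1.000 × 1.517 = 1.517.
Areal scale at 15.6°: h·k = 1.000 × 0.7001 = 0.7001.
Ratio = 1.517/0.7001 ≈ 2.17.

2.17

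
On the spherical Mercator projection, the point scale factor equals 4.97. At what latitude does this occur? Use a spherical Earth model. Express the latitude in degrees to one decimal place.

78.4°

Mercator scale is k = sec φ = 1/cos φ.
1/cos φ = 4.97  ⇒  cos φ = 0.2012  ⇒  φ = arccos(0.2012) ≈ 78.4°.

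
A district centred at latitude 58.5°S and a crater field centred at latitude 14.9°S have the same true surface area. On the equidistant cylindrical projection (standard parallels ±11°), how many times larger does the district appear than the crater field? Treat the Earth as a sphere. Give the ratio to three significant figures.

In the equirectangular projection with standard parallel φ₀ = 11° (x = Rλ cos φ₀, y = Rφ), meridians are true-scale (h = 1) and the parallel scale is k = cos φ₀ / cos φ.
Areal scale at 58.5°: h·k = 1.000 × 1.879 = 1.879.
Areal scale at 14.9°: h·k = 1.000 × 1.016 = 1.016.
Ratio = 1.879/1.016 ≈ 1.85.

1.85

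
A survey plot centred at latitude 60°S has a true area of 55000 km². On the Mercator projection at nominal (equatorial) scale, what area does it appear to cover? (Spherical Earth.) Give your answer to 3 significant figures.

Mercator is conformal, so the point scale is isotropic: h = k = sec φ = 1/cos φ.
Areal scale = k² = sec²φ = 1/cos²(60°) = 1/0.5000² = 4.000.
Apparent area = 55000 × 4.000 ≈ 220000 km².

220000 km²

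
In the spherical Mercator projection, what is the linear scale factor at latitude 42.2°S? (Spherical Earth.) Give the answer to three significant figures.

Mercator is conformal, so the point scale is isotropic: h = k = sec φ = 1/cos φ.
k = 1/cos 42.2° = 1/0.7408 = 1.350.

1.35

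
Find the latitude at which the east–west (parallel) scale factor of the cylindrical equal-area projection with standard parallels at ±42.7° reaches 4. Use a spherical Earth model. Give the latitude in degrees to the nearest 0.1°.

79.4°

Cylindrical equal-area (φ₀ = 42.7°): h = cos φ / cos 42.7° along meridians, k = cos 42.7° / cos φ along parallels; h·k = 1.
k = cos φ₀ / cos φ = 4  ⇒  cos φ = cos 42.7° / 4 = 0.1837.
φ = arccos(0.1837) ≈ 79.4°.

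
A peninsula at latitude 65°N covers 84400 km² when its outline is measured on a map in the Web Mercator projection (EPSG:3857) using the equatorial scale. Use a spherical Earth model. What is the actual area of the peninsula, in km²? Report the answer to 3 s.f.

For Mercator, h = k = sec φ (a conformal cylindrical projection has a single point scale, 1/cos φ).
Areal scale = k² = sec²φ = 1/cos²(65°) = 1/0.4226² = 5.599.
True area = apparent / (areal scale) = 84400 / 5.599 ≈ 15100 km².

15100 km²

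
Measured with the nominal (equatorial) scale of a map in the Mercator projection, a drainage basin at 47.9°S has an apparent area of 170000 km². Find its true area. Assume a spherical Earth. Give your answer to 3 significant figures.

For Mercator, h = k = sec φ (a conformal cylindrical projection has a single point scale, 1/cos φ).
Areal scale = k² = sec²φ = 1/cos²(47.9°) = 1/0.6704² = 2.225.
True area = apparent / (areal scale) = 170000 / 2.225 ≈ 76400 km².

76400 km²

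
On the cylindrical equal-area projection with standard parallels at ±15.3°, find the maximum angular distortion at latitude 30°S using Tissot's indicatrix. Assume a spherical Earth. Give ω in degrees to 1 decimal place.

A cylindrical equal-area projection with standard parallel φ₀ has meridian scale h = cos φ / cos φ₀ and parallel scale k = cos φ₀ / cos φ (so areas are preserved, h·k = 1).
At 30°: h = 0.8978, k = 1.114; principal scales a = 1.114, b = 0.8978.
sin(ω/2) = (a − b)/(a + b) = 0.2159/2.012 = 0.1073, so ω = 2 arcsin(0.1073) ≈ 12.3°.

12.3°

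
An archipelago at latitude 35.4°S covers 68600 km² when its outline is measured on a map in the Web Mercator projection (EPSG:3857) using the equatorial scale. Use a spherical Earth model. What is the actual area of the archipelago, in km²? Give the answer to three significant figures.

45600 km²

For Mercator, h = k = sec φ (a conformal cylindrical projection has a single point scale, 1/cos φ).
Areal scale = k² = sec²φ = 1/cos²(35.4°) = 1/0.8151² = 1.505.
True area = apparent / (areal scale) = 68600 / 1.505 ≈ 45600 km².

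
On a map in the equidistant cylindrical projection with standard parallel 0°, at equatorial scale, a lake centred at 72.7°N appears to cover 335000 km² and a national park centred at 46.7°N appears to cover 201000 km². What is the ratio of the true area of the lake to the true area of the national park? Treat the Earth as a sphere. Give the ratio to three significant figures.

Plate carrée has h = 1 and k = sec φ, giving areal scale sec φ; true area = (apparent area) · cos φ.
True area of lake: 335000 × cos(72.7°) = 335000 × 0.2974 = 99620 km².
True area of national park: 201000 × cos(46.7°) = 201000 × 0.6858 = 137800 km².
Ratio = 99620 / 137800 ≈ 0.723.

0.723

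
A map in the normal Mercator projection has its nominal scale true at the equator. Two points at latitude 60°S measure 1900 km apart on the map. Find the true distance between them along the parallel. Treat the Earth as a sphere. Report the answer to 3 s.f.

950 km

For Mercator, h = k = sec φ (a conformal cylindrical projection has a single point scale, 1/cos φ).
Along the parallel at 60°, map distances are exaggerated by k = sec 60° = 2.000.
True distance = 1900 / 2.000 = 1900 × cos 60° ≈ 950 km.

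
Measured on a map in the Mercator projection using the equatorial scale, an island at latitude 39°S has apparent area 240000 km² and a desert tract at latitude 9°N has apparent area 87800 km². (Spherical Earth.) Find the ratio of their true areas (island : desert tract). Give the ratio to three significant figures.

Mercator's areal exaggeration is sec²φ; hence true area = (apparent area) · cos²φ.
True area of island: 240000 × cos²(39°) = 240000 × 0.6040 = 144900 km².
True area of desert tract: 87800 × cos²(9°) = 87800 × 0.9755 = 85650 km².
Ratio = 144900 / 85650 ≈ 1.69.

1.69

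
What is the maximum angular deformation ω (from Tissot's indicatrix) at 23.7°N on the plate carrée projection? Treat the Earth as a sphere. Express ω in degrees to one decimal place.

5.0°

For the equirectangular projection with φ₀ = 0 (plate carrée), h = 1 along meridians and k = sec φ along parallels.
At 23.7°: h = 1.000, k = 1.092; principal scales a = 1.092, b = 1.000.
sin(ω/2) = (a − b)/(a + b) = 0.09211/2.092 = 0.04403, so ω = 2 arcsin(0.04403) ≈ 5.0°.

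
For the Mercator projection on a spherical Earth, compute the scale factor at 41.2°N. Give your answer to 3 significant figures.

Mercator is conformal, so the point scale is isotropic: h = k = sec φ = 1/cos φ.
k = 1/cos 41.2° = 1/0.7524 = 1.329.

1.33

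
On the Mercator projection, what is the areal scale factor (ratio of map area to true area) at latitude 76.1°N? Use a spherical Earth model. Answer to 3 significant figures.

17.3

For Mercator, h = k = sec φ (a conformal cylindrical projection has a single point scale, 1/cos φ).
Areal scale = k² = sec²φ = 1/cos²(76.1°) = 1/0.2402² = 17.33.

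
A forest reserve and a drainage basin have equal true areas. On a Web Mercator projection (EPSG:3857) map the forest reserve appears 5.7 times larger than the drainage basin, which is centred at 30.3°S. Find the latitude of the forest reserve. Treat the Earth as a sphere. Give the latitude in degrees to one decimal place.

On Mercator, (apparent₁)/(apparent₂) = sec²φ₁ / sec²φ₂ when true areas are equal.
cos²φ₂ / cos²φ₁ = 5.7  ⇒  cos φ₁ = cos 30.3° / √5.7 = 0.8634/2.387 = 0.3616.
φ₁ = arccos(0.3616) ≈ 68.8°.

68.8°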